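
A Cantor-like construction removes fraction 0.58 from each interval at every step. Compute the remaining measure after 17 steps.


Step 1: At each step, fraction remaining = 1 - 0.58 = 0.42
Step 2: After 17 steps, measure = (0.42)^17
Result = 3.937657e-07


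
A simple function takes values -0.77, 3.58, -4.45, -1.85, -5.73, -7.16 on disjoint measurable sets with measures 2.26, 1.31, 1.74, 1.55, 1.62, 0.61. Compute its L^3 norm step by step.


Step 1: Compute |f_i|^3 for each value:
  |-0.77|^3 = 0.456533
  |3.58|^3 = 45.882712
  |-4.45|^3 = 88.121125
  |-1.85|^3 = 6.331625
  |-5.73|^3 = 188.132517
  |-7.16|^3 = 367.061696
Step 2: Multiply by measures and sum:
  0.456533 * 2.26 = 1.031765
  45.882712 * 1.31 = 60.106353
  88.121125 * 1.74 = 153.330758
  6.331625 * 1.55 = 9.814019
  188.132517 * 1.62 = 304.774678
  367.061696 * 0.61 = 223.907635
Sum = 1.031765 + 60.106353 + 153.330758 + 9.814019 + 304.774678 + 223.907635 = 752.965206
Step 3: Take the p-th root:
||f||_3 = (752.965206)^(1/3) = 9.097561


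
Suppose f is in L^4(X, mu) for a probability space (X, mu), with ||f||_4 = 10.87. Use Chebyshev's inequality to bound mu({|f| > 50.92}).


Chebyshev/Markov inequality: mu(|f| > eps) <= (||f||_p / eps)^p
Step 1: ||f||_4 / eps = 10.87 / 50.92 = 0.213472
Step 2: Raise to power p = 4:
  (0.213472)^4 = 0.002077
Step 3: Therefore mu(|f| > 50.92) <= 0.002077


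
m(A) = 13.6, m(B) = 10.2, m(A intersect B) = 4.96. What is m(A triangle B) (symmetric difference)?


m(A Delta B) = m(A) + m(B) - 2*m(A n B)
= 13.6 + 10.2 - 2*4.96
= 13.6 + 10.2 - 9.92
= 13.88


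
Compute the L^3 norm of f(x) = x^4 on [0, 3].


Step 1: ||f||_3 = (integral_0^3 |x^4|^3 dx)^(1/3)
     = (integral_0^3 x^12 dx)^(1/3)
Step 2: integral_0^3 x^12 dx = [x^13/(13)] from 0 to 3 = 3^13/13
     = 1594323/13 = 122640.230769
Step 3: ||f||_3 = (122640.230769)^(1/3) = 49.683363


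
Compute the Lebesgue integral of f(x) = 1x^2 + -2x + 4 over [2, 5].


The Lebesgue integral of a Riemann-integrable function agrees with the Riemann integral.
Antiderivative F(x) = (1/3)x^3 + (-2/2)x^2 + 4x
F(5) = (1/3)*5^3 + (-2/2)*5^2 + 4*5
     = (1/3)*125 + (-2/2)*25 + 4*5
     = 41.666667 + -25 + 20
     = 36.666667
F(2) = 6.666667
Integral = F(5) - F(2) = 36.666667 - 6.666667 = 30


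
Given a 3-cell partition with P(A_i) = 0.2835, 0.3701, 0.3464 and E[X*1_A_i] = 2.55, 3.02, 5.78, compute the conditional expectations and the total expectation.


For each cell A_i: E[X|A_i] = E[X*1_A_i] / P(A_i)
Step 1: E[X|A_1] = 2.55 / 0.2835 = 8.994709
Step 2: E[X|A_2] = 3.02 / 0.3701 = 8.159957
Step 3: E[X|A_3] = 5.78 / 0.3464 = 16.685912
Verification: E[X] = sum E[X*1_A_i] = 2.55 + 3.02 + 5.78 = 11.35


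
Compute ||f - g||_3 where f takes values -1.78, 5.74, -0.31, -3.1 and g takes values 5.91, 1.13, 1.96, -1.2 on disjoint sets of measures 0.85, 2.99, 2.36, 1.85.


Step 1: Compute differences f_i - g_i:
  -1.78 - 5.91 = -7.69
  5.74 - 1.13 = 4.61
  -0.31 - 1.96 = -2.27
  -3.1 - -1.2 = -1.9
Step 2: Compute |diff|^3 * measure for each set:
  |-7.69|^3 * 0.85 = 454.756609 * 0.85 = 386.543118
  |4.61|^3 * 2.99 = 97.972181 * 2.99 = 292.936821
  |-2.27|^3 * 2.36 = 11.697083 * 2.36 = 27.605116
  |-1.9|^3 * 1.85 = 6.859 * 1.85 = 12.68915
Step 3: Sum = 719.774205
Step 4: ||f-g||_3 = (719.774205)^(1/3) = 8.961872


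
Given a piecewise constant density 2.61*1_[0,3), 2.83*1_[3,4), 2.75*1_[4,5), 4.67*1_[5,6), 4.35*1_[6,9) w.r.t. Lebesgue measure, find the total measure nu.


Integrate each piece of the Radon-Nikodym derivative:
Step 1: integral_0^3 2.61 dx = 2.61*(3-0) = 2.61*3 = 7.83
Step 2: integral_3^4 2.83 dx = 2.83*(4-3) = 2.83*1 = 2.83
Step 3: integral_4^5 2.75 dx = 2.75*(5-4) = 2.75*1 = 2.75
Step 4: integral_5^6 4.67 dx = 4.67*(6-5) = 4.67*1 = 4.67
Step 5: integral_6^9 4.35 dx = 4.35*(9-6) = 4.35*3 = 13.05
Total: 7.83 + 2.83 + 2.75 + 4.67 + 13.05 = 31.13


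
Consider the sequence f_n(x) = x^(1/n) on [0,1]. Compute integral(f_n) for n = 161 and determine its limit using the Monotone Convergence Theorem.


At n = 161: f_161(x) = x^(1/161).
Step 1: integral(x^(1/161), 0, 1) = [x^(1/161+1) / (1/161+1)] from 0 to 1
     = 1 / (1/161 + 1) = 1 / ((161+1)/161) = 161/(161+1)
     = 161/162 = 0.993827
Step 2: As n -> infinity, f_n(x) = x^(1/n) -> 1 for x in (0,1], and f_n is increasing in n.
By MCT, lim_n integral(f_n) = integral(lim_n f_n) = integral(1, 0, 1) = 1.
Step 3: Verify convergence: 161/162 = 0.993827 -> 1


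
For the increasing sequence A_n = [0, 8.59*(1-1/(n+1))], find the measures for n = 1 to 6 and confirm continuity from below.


By continuity of measure from below: if A_n increases to A, then m(A_n) -> m(A).
Here A = [0, 8.59], so m(A) = 8.59
Step 1: a_1 = 8.59*(1 - 1/2) = 4.295, m(A_1) = 4.295
Step 2: a_2 = 8.59*(1 - 1/3) = 5.7267, m(A_2) = 5.7267
Step 3: a_3 = 8.59*(1 - 1/4) = 6.4425, m(A_3) = 6.4425
Step 4: a_4 = 8.59*(1 - 1/5) = 6.872, m(A_4) = 6.872
Step 5: a_5 = 8.59*(1 - 1/6) = 7.1583, m(A_5) = 7.1583
Step 6: a_6 = 8.59*(1 - 1/7) = 7.3629, m(A_6) = 7.3629
Limit: m(A_n) -> m([0,8.59]) = 8.59


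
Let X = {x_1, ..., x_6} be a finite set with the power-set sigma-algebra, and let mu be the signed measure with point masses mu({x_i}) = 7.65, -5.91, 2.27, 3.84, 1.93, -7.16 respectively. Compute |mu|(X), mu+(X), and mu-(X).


Step 1: Every measurable set is a union of atoms (the cells / points), so a Hahn decomposition is
  obtained by grouping atoms by sign: P = union of atoms with mu > 0, N = union of the remaining atoms.
  Atoms in P (indices): 1, 3, 4, 5;  atoms in N (indices): 2, 6
  Positive values: 7.65, 2.27, 3.84, 1.93
  Negative values: -5.91, -7.16
Step 2: mu+(X) = mu(P) = sum of positive atom values = 15.69
Step 3: mu-(X) = -mu(N) = sum of |negative atom values| = 13.07
Step 4: |mu|(X) = mu+(X) + mu-(X) = 15.69 + 13.07 = 28.76


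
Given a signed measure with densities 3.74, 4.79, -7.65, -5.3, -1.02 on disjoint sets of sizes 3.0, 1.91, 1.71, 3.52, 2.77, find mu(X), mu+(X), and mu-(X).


Step 1: Compute signed measure on each set:
  Set 1: 3.74 * 3.0 = 11.22
  Set 2: 4.79 * 1.91 = 9.1489
  Set 3: -7.65 * 1.71 = -13.0815
  Set 4: -5.3 * 3.52 = -18.656
  Set 5: -1.02 * 2.77 = -2.8254
Step 2: Total signed measure = (11.22) + (9.1489) + (-13.0815) + (-18.656) + (-2.8254)
     = -14.194
Step 3: Positive part mu+(X) = sum of positive contributions = 20.3689
Step 4: Negative part mu-(X) = |sum of negative contributions| = 34.5629


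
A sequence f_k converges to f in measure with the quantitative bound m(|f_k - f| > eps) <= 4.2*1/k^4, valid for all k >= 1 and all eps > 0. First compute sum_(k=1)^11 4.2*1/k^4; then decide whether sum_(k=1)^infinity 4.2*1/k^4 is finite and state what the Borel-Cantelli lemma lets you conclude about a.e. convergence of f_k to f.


Step 1: List the terms 4.2*1/k^4 for k = 1 to 11:
  k=1: 4.2
  k=2: 0.2625
  k=3: 0.051852
  k=4: 0.016406
  k=5: 0.00672
  k=6: 0.003241
  k=7: 0.001749
  k=8: 0.001025
  k=9: 6.401463e-04
  k=10: 4.200000e-04
  k=11: 2.868657e-04
Step 2: Partial sum = 4.2 + 0.2625 + 0.051852 + 0.016406 + 0.00672 + 0.003241 + 0.001749 + 0.001025 + 6.401463e-04 + 4.200000e-04 + 2.868657e-04
     = 4.544841
Step 3: The full series sum_(k>=1) 4.2*1/k^4 converges (p-series with p = 4 > 1; a constant multiple of a convergent series converges).
Step 4: Fix eps > 0. Since sum_k m(|f_k - f| > eps) < infinity, the Borel-Cantelli lemma gives
        m(limsup_k {|f_k - f| > eps}) = 0, i.e. for a.e. x, |f_k(x) - f(x)| <= eps for all large k.
        Applying this with eps = 1/j for j = 1, 2, ... and intersecting the countably many full-measure sets,
        for a.e. x we get limsup_k |f_k(x) - f(x)| <= 1/j for every j, hence f_k -> f almost everywhere.
Conclusion: series converges; Borel-Cantelli yields f_k -> f a.e.


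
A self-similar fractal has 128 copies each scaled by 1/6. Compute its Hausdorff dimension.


For a self-similar set with N copies scaled by 1/r:
dim_H = log(N)/log(r) = log(128)/log(6)
= 4.85203/1.791759
= 2.70797


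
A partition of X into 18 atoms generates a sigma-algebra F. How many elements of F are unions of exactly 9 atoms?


Each element of F is a union of some subset of the 18 atoms.
Elements that are unions of exactly 9 atoms correspond to 9-element subsets of the 18 atoms.
Count = C(18, 9) = 18! / (9! * 9!) = 48620.


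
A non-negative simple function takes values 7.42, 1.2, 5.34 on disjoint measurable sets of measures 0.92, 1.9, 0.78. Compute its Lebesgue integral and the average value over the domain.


Step 1: Integral = sum(value_i * measure_i)
= 7.42*0.92 + 1.2*1.9 + 5.34*0.78
= 6.8264 + 2.28 + 4.1652
= 13.2716
Step 2: Total measure of domain = 0.92 + 1.9 + 0.78 = 3.6
Step 3: Average value = 13.2716 / 3.6 = 3.686556


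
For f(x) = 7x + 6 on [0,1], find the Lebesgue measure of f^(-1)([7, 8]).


f^(-1)([7, 8]) = {x : 7 <= 7x + 6 <= 8}
Solving: (7 - 6)/7 <= x <= (8 - 6)/7
= [0.142857, 0.285714]
Intersecting with [0,1]: [0.142857, 0.285714]
Measure = 0.285714 - 0.142857 = 0.142857


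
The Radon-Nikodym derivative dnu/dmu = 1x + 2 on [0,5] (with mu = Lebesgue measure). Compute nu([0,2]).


nu(A) = integral_A (dnu/dmu) dmu = integral_0^2 (1x + 2) dx
Step 1: Antiderivative F(x) = (1/2)x^2 + 2x
Step 2: F(2) = (1/2)*2^2 + 2*2 = 2 + 4 = 6
Step 3: F(0) = (1/2)*0^2 + 2*0 = 0.0 + 0 = 0.0
Step 4: nu([0,2]) = F(2) - F(0) = 6 - 0.0 = 6


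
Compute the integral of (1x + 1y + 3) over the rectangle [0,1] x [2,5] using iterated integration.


By Fubini, integrate in x first, then y.
Step 1: Fix y, integrate over x in [0,1]:
  integral(1x + 1y + 3, x=0..1)
  = 1*(1^2 - 0^2)/2 + (1y + 3)*(1 - 0)
  = 0.5 + (1y + 3)*1
  = 0.5 + 1y + 3
  = 3.5 + 1y
Step 2: Integrate over y in [2,5]:
  integral(3.5 + 1y, y=2..5)
  = 3.5*3 + 1*(5^2 - 2^2)/2
  = 10.5 + 10.5
  = 21


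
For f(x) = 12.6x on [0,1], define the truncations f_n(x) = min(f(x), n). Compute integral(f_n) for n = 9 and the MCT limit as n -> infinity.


f(x) = 12.6x on [0,1]; f_n(x) = min(12.6x, n). At n = 9:
Step 1: f(x) reaches 9 at x = 9/12.6 = 0.714286
Step 2: integral(f_9) = integral(12.6x, 0, 0.714286) + integral(9, 0.714286, 1)
       = 12.6*0.714286^2/2 + 9*(1 - 0.714286)
       = 3.214286 + 2.571429
       = 5.785714
Step 3: As n -> infinity, f_n increases to f, so by MCT integral(f_n) -> integral(f) = 12.6/2 = 6.3.
Convergence: integral(f_9) = 5.785714 -> 6.3 as n -> infinity


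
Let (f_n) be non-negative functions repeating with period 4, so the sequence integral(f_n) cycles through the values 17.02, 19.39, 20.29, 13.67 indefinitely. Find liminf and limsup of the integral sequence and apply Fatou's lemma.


The sequence (integral(f_n)) is periodic with period 4, repeating the values 17.02, 19.39, 20.29, 13.67 indefinitely.
Step 1: For a periodic sequence, every tail (a_m, a_(m+1), ...) contains all 4 period values infinitely often.
Step 2: Hence inf of every tail = min of the period values = min(17.02, 19.39, 20.29, 13.67) = 13.67.
        liminf_n integral(f_n) = sup over m of (inf of tail from m) = 13.67.
Step 3: Similarly sup of every tail = max of the period values = 20.29.
        limsup_n integral(f_n) = 20.29.
Step 4: Fatou's lemma: integral(liminf_n f_n) <= liminf_n integral(f_n) = 13.67.
        So the integral of the pointwise liminf is at most 13.67.


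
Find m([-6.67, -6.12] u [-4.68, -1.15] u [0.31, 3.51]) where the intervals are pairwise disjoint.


For pairwise disjoint intervals, m(union) = sum of lengths.
= (-6.12 - -6.67) + (-1.15 - -4.68) + (3.51 - 0.31)
= 0.55 + 3.53 + 3.2
= 7.28


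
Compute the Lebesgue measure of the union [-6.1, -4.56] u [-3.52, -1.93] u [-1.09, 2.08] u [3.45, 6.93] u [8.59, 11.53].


For pairwise disjoint intervals, m(union) = sum of lengths.
= (-4.56 - -6.1) + (-1.93 - -3.52) + (2.08 - -1.09) + (6.93 - 3.45) + (11.53 - 8.59)
= 1.54 + 1.59 + 3.17 + 3.48 + 2.94
= 12.72


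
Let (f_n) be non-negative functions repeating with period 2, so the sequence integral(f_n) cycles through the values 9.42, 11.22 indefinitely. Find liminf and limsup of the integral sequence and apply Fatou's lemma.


The sequence (integral(f_n)) is periodic with period 2, repeating the values 9.42, 11.22 indefinitely.
Step 1: For a periodic sequence, every tail (a_m, a_(m+1), ...) contains all 2 period values infinitely often.
Step 2: Hence inf of every tail = min of the period values = min(9.42, 11.22) = 9.42.
        liminf_n integral(f_n) = sup over m of (inf of tail from m) = 9.42.
Step 3: Similarly sup of every tail = max of the period values = 11.22.
        limsup_n integral(f_n) = 11.22.
Step 4: Fatou's lemma: integral(liminf_n f_n) <= liminf_n integral(f_n) = 9.42.
        So the integral of the pointwise liminf is at most 9.42.


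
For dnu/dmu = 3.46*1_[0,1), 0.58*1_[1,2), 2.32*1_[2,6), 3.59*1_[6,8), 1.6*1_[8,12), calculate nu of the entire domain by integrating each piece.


Integrate each piece of the Radon-Nikodym derivative:
Step 1: integral_0^1 3.46 dx = 3.46*(1-0) = 3.46*1 = 3.46
Step 2: integral_1^2 0.58 dx = 0.58*(2-1) = 0.58*1 = 0.58
Step 3: integral_2^6 2.32 dx = 2.32*(6-2) = 2.32*4 = 9.28
Step 4: integral_6^8 3.59 dx = 3.59*(8-6) = 3.59*2 = 7.18
Step 5: integral_8^12 1.6 dx = 1.6*(12-8) = 1.6*4 = 6.4
Total: 3.46 + 0.58 + 9.28 + 7.18 + 6.4 = 26.9


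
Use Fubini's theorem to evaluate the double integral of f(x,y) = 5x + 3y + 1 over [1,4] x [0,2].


By Fubini, integrate in x first, then y.
Step 1: Fix y, integrate over x in [1,4]:
  integral(5x + 3y + 1, x=1..4)
  = 5*(4^2 - 1^2)/2 + (3y + 1)*(4 - 1)
  = 37.5 + (3y + 1)*3
  = 37.5 + 9y + 3
  = 40.5 + 9y
Step 2: Integrate over y in [0,2]:
  integral(40.5 + 9y, y=0..2)
  = 40.5*2 + 9*(2^2 - 0^2)/2
  = 81 + 18
  = 99


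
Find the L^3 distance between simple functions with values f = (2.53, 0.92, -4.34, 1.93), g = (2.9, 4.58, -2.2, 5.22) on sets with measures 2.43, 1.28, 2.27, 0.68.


Step 1: Compute differences f_i - g_i:
  2.53 - 2.9 = -0.37
  0.92 - 4.58 = -3.66
  -4.34 - -2.2 = -2.14
  1.93 - 5.22 = -3.29
Step 2: Compute |diff|^3 * measure for each set:
  |-0.37|^3 * 2.43 = 0.050653 * 2.43 = 0.123087
  |-3.66|^3 * 1.28 = 49.027896 * 1.28 = 62.755707
  |-2.14|^3 * 2.27 = 9.800344 * 2.27 = 22.246781
  |-3.29|^3 * 0.68 = 35.611289 * 0.68 = 24.215677
Step 3: Sum = 109.341251
Step 4: ||f-g||_3 = (109.341251)^(1/3) = 4.781836


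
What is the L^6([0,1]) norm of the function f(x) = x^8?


Step 1: ||f||_6 = (integral_0^1 |x^8|^6 dx)^(1/6)
     = (integral_0^1 x^48 dx)^(1/6)
Step 2: integral_0^1 x^48 dx = [x^49/(49)] from 0 to 1 = 1^49/49
     = 1/49 = 0.020408
Step 3: ||f||_6 = (0.020408)^(1/6) = 0.522758


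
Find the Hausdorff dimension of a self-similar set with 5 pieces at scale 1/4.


For a self-similar set with N copies scaled by 1/r:
dim_H = log(N)/log(r) = log(5)/log(4)
= 1.609438/1.386294
= 1.160964


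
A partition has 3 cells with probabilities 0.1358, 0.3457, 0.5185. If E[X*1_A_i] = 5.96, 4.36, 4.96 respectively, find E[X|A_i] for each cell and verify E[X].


For each cell A_i: E[X|A_i] = E[X*1_A_i] / P(A_i)
Step 1: E[X|A_1] = 5.96 / 0.1358 = 43.888071
Step 2: E[X|A_2] = 4.36 / 0.3457 = 12.612091
Step 3: E[X|A_3] = 4.96 / 0.5185 = 9.566056
Verification: E[X] = sum E[X*1_A_i] = 5.96 + 4.36 + 4.96 = 15.28


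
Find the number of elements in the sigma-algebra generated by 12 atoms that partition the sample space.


Each element of the sigma-algebra is a union of some subset of the 12 atoms.
The number of such subsets is 2^12 = 4096.


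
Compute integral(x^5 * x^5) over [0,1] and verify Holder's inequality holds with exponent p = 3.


Step 1: Exact integral of f*g = integral(x^10, 0, 1) = 1/11
     = 0.090909
Step 2: Holder bound with p=3, q=1.5:
  ||f||_p = (integral x^15 dx)^(1/3) = (1/16)^(1/3) = 0.39685
  ||g||_q = (integral x^7.5 dx)^(1/1.5) = (1/8.5)^(1/1.5) = 0.240097
Step 3: Holder bound = ||f||_p * ||g||_q = 0.39685 * 0.240097 = 0.095283
Verification: 0.090909 <= 0.095283 (Holder holds)


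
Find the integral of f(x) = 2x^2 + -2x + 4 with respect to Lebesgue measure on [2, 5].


The Lebesgue integral of a Riemann-integrable function agrees with the Riemann integral.
Antiderivative F(x) = (2/3)x^3 + (-2/2)x^2 + 4x
F(5) = (2/3)*5^3 + (-2/2)*5^2 + 4*5
     = (2/3)*125 + (-2/2)*25 + 4*5
     = 83.333333 + -25 + 20
     = 78.333333
F(2) = 9.333333
Integral = F(5) - F(2) = 78.333333 - 9.333333 = 69


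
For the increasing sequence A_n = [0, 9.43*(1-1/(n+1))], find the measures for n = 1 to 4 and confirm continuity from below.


By continuity of measure from below: if A_n increases to A, then m(A_n) -> m(A).
Here A = [0, 9.43], so m(A) = 9.43
Step 1: a_1 = 9.43*(1 - 1/2) = 4.715, m(A_1) = 4.715
Step 2: a_2 = 9.43*(1 - 1/3) = 6.2867, m(A_2) = 6.2867
Step 3: a_3 = 9.43*(1 - 1/4) = 7.0725, m(A_3) = 7.0725
Step 4: a_4 = 9.43*(1 - 1/5) = 7.544, m(A_4) = 7.544
Limit: m(A_n) -> m([0,9.43]) = 9.43


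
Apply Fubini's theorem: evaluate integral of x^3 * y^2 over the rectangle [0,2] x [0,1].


By Fubini's theorem, the double integral factors as a product of single integrals:
Step 1: integral_0^2 x^3 dx = [x^4/4] from 0 to 2
     = 2^4/4 = 4
Step 2: integral_0^1 y^2 dy = [y^3/3] from 0 to 1
     = 1^3/3 = 0.333333
Step 3: Double integral = 4 * 0.333333 = 1.333333


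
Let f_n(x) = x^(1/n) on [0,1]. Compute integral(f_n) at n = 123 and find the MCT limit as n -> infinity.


At n = 123: f_123(x) = x^(1/123).
Step 1: integral(x^(1/123), 0, 1) = [x^(1/123+1) / (1/123+1)] from 0 to 1
     = 1 / (1/123 + 1) = 1 / ((123+1)/123) = 123/(123+1)
     = 123/124 = 0.991935
Step 2: As n -> infinity, f_n(x) = x^(1/n) -> 1 for x in (0,1], and f_n is increasing in n.
By MCT, lim_n integral(f_n) = integral(lim_n f_n) = integral(1, 0, 1) = 1.
Step 3: Verify convergence: 123/124 = 0.991935 -> 1


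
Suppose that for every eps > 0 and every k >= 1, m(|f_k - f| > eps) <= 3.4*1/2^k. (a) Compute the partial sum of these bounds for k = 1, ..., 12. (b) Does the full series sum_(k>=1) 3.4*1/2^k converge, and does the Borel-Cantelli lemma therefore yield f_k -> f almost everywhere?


Step 1: List the terms 3.4*1/2^k for k = 1 to 12:
  k=1: 1.7
  k=2: 0.85
  k=3: 0.425
  k=4: 0.2125
  k=5: 0.10625
  k=6: 0.053125
  k=7: 0.026562
  k=8: 0.013281
  k=9: 0.006641
  k=10: 0.00332
  k=11: 0.00166
  k=12: 8.300781e-04
Step 2: Partial sum = 1.7 + 0.85 + 0.425 + 0.2125 + 0.10625 + 0.053125 + 0.026562 + 0.013281 + 0.006641 + 0.00332 + 0.00166 + 8.300781e-04
     = 3.39917
Step 3: The full series sum_(k>=1) 3.4*1/2^k converges (geometric series with ratio 1/2 < 1; a constant multiple of a convergent series converges).
Step 4: Fix eps > 0. Since sum_k m(|f_k - f| > eps) < infinity, the Borel-Cantelli lemma gives
        m(limsup_k {|f_k - f| > eps}) = 0, i.e. for a.e. x, |f_k(x) - f(x)| <= eps for all large k.
        Applying this with eps = 1/j for j = 1, 2, ... and intersecting the countably many full-measure sets,
        for a.e. x we get limsup_k |f_k(x) - f(x)| <= 1/j for every j, hence f_k -> f almost everywhere.
Conclusion: series converges; Borel-Cantelli yields f_k -> f a.e.


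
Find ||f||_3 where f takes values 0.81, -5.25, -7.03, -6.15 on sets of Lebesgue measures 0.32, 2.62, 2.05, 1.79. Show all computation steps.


Step 1: Compute |f_i|^3 for each value:
  |0.81|^3 = 0.531441
  |-5.25|^3 = 144.703125
  |-7.03|^3 = 347.428927
  |-6.15|^3 = 232.608375
Step 2: Multiply by measures and sum:
  0.531441 * 0.32 = 0.170061
  144.703125 * 2.62 = 379.122187
  347.428927 * 2.05 = 712.2293
  232.608375 * 1.79 = 416.368991
Sum = 0.170061 + 379.122187 + 712.2293 + 416.368991 = 1507.89054
Step 3: Take the p-th root:
||f||_3 = (1507.89054)^(1/3) = 11.467179


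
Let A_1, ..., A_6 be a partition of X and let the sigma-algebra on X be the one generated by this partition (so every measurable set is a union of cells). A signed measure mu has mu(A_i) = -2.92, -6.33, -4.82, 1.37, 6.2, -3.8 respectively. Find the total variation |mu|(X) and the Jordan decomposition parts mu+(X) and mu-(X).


Step 1: Every measurable set is a union of atoms (the cells / points), so a Hahn decomposition is
  obtained by grouping atoms by sign: P = union of atoms with mu > 0, N = union of the remaining atoms.
  Atoms in P (indices): 4, 5;  atoms in N (indices): 1, 2, 3, 6
  Positive values: 1.37, 6.2
  Negative values: -2.92, -6.33, -4.82, -3.8
Step 2: mu+(X) = mu(P) = sum of positive atom values = 7.57
Step 3: mu-(X) = -mu(N) = sum of |negative atom values| = 17.87
Step 4: |mu|(X) = mu+(X) + mu-(X) = 7.57 + 17.87 = 25.44


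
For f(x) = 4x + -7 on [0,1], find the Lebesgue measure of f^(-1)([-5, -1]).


f^(-1)([-5, -1]) = {x : -5 <= 4x + -7 <= -1}
Solving: (-5 - -7)/4 <= x <= (-1 - -7)/4
= [0.5, 1.5]
Intersecting with [0,1]: [0.5, 1]
Measure = 1 - 0.5 = 0.5


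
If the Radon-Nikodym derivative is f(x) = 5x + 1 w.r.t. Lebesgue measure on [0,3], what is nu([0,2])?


nu(A) = integral_A (dnu/dmu) dmu = integral_0^2 (5x + 1) dx
Step 1: Antiderivative F(x) = (5/2)x^2 + 1x
Step 2: F(2) = (5/2)*2^2 + 1*2 = 10 + 2 = 12
Step 3: F(0) = (5/2)*0^2 + 1*0 = 0.0 + 0 = 0.0
Step 4: nu([0,2]) = F(2) - F(0) = 12 - 0.0 = 12


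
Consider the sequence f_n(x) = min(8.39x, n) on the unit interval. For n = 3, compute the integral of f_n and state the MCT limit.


f(x) = 8.39x on [0,1]; f_n(x) = min(8.39x, n). At n = 3:
Step 1: f(x) reaches 3 at x = 3/8.39 = 0.357569
Step 2: integral(f_3) = integral(8.39x, 0, 0.357569) + integral(3, 0.357569, 1)
       = 8.39*0.357569^2/2 + 3*(1 - 0.357569)
       = 0.536353 + 1.927294
       = 2.463647
Step 3: As n -> infinity, f_n increases to f, so by MCT integral(f_n) -> integral(f) = 8.39/2 = 4.195.
Convergence: integral(f_3) = 2.463647 -> 4.195 as n -> infinity


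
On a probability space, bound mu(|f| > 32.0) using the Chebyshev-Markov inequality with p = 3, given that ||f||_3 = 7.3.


Chebyshev/Markov inequality: mu(|f| > eps) <= (||f||_p / eps)^p
Step 1: ||f||_3 / eps = 7.3 / 32.0 = 0.228125
Step 2: Raise to power p = 3:
  (0.228125)^3 = 0.011872
Step 3: Therefore mu(|f| > 32.0) <= 0.011872


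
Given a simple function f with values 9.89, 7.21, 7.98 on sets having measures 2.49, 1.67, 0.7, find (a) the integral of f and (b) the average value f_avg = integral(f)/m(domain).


Step 1: Integral = sum(value_i * measure_i)
= 9.89*2.49 + 7.21*1.67 + 7.98*0.7
= 24.6261 + 12.0407 + 5.586
= 42.2528
Step 2: Total measure of domain = 2.49 + 1.67 + 0.7 = 4.86
Step 3: Average value = 42.2528 / 4.86 = 8.693992


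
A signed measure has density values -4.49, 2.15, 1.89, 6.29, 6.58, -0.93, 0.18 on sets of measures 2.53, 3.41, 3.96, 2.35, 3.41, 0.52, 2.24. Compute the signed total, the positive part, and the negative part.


Step 1: Compute signed measure on each set:
  Set 1: -4.49 * 2.53 = -11.3597
  Set 2: 2.15 * 3.41 = 7.3315
  Set 3: 1.89 * 3.96 = 7.4844
  Set 4: 6.29 * 2.35 = 14.7815
  Set 5: 6.58 * 3.41 = 22.4378
  Set 6: -0.93 * 0.52 = -0.4836
  Set 7: 0.18 * 2.24 = 0.4032
Step 2: Total signed measure = (-11.3597) + (7.3315) + (7.4844) + (14.7815) + (22.4378) + (-0.4836) + (0.4032)
     = 40.5951
Step 3: Positive part mu+(X) = sum of positive contributions = 52.4384
Step 4: Negative part mu-(X) = |sum of negative contributions| = 11.8433


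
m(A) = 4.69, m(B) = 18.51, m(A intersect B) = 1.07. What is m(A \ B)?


m(A \ B) = m(A) - m(A n B)
= 4.69 - 1.07
= 3.62


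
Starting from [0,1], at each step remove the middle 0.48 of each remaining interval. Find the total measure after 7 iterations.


Step 1: At each step, fraction remaining = 1 - 0.48 = 0.52
Step 2: After 7 steps, measure = (0.52)^7
Result = 0.010281


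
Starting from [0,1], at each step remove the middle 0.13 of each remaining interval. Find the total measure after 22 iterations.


Step 1: At each step, fraction remaining = 1 - 0.13 = 0.87
Step 2: After 22 steps, measure = (0.87)^22
Result = 0.046711


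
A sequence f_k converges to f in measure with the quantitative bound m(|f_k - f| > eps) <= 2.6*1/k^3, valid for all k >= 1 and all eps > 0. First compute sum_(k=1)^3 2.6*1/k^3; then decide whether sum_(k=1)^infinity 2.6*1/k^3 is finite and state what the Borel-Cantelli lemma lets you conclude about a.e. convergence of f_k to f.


Step 1: List the terms 2.6*1/k^3 for k = 1 to 3:
  k=1: 2.6
  k=2: 0.325
  k=3: 0.096296
Step 2: Partial sum = 2.6 + 0.325 + 0.096296
     = 3.021296
Step 3: The full series sum_(k>=1) 2.6*1/k^3 converges (p-series with p = 3 > 1; a constant multiple of a convergent series converges).
Step 4: Fix eps > 0. Since sum_k m(|f_k - f| > eps) < infinity, the Borel-Cantelli lemma gives
        m(limsup_k {|f_k - f| > eps}) = 0, i.e. for a.e. x, |f_k(x) - f(x)| <= eps for all large k.
        Applying this with eps = 1/j for j = 1, 2, ... and intersecting the countably many full-measure sets,
        for a.e. x we get limsup_k |f_k(x) - f(x)| <= 1/j for every j, hence f_k -> f almost everywhere.
Conclusion: series converges; Borel-Cantelli yields f_k -> f a.e.


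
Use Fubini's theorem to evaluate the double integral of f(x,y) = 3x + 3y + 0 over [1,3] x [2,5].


By Fubini, integrate in x first, then y.
Step 1: Fix y, integrate over x in [1,3]:
  integral(3x + 3y + 0, x=1..3)
  = 3*(3^2 - 1^2)/2 + (3y + 0)*(3 - 1)
  = 12 + (3y + 0)*2
  = 12 + 6y + 0
  = 12 + 6y
Step 2: Integrate over y in [2,5]:
  integral(12 + 6y, y=2..5)
  = 12*3 + 6*(5^2 - 2^2)/2
  = 36 + 63
  = 99


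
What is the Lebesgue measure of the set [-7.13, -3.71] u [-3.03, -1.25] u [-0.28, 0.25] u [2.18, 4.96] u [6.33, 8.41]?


For pairwise disjoint intervals, m(union) = sum of lengths.
= (-3.71 - -7.13) + (-1.25 - -3.03) + (0.25 - -0.28) + (4.96 - 2.18) + (8.41 - 6.33)
= 3.42 + 1.78 + 0.53 + 2.78 + 2.08
= 10.59


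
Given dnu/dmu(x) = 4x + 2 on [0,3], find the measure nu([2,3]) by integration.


nu(A) = integral_A (dnu/dmu) dmu = integral_2^3 (4x + 2) dx
Step 1: Antiderivative F(x) = (4/2)x^2 + 2x
Step 2: F(3) = (4/2)*3^2 + 2*3 = 18 + 6 = 24
Step 3: F(2) = (4/2)*2^2 + 2*2 = 8 + 4 = 12
Step 4: nu([2,3]) = F(3) - F(2) = 24 - 12 = 12


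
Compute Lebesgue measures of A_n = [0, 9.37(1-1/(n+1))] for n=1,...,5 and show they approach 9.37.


By continuity of measure from below: if A_n increases to A, then m(A_n) -> m(A).
Here A = [0, 9.37], so m(A) = 9.37
Step 1: a_1 = 9.37*(1 - 1/2) = 4.685, m(A_1) = 4.685
Step 2: a_2 = 9.37*(1 - 1/3) = 6.2467, m(A_2) = 6.2467
Step 3: a_3 = 9.37*(1 - 1/4) = 7.0275, m(A_3) = 7.0275
Step 4: a_4 = 9.37*(1 - 1/5) = 7.496, m(A_4) = 7.496
Step 5: a_5 = 9.37*(1 - 1/6) = 7.8083, m(A_5) = 7.8083
Limit: m(A_n) -> m([0,9.37]) = 9.37


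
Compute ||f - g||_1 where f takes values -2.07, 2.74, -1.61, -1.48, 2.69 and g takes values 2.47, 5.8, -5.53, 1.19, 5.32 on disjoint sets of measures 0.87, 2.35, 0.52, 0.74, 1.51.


Step 1: Compute differences f_i - g_i:
  -2.07 - 2.47 = -4.54
  2.74 - 5.8 = -3.06
  -1.61 - -5.53 = 3.92
  -1.48 - 1.19 = -2.67
  2.69 - 5.32 = -2.63
Step 2: Compute |diff|^1 * measure for each set:
  |-4.54|^1 * 0.87 = 4.54 * 0.87 = 3.9498
  |-3.06|^1 * 2.35 = 3.06 * 2.35 = 7.191
  |3.92|^1 * 0.52 = 3.92 * 0.52 = 2.0384
  |-2.67|^1 * 0.74 = 2.67 * 0.74 = 1.9758
  |-2.63|^1 * 1.51 = 2.63 * 1.51 = 3.9713
Step 3: Sum = 19.1263
Step 4: ||f-g||_1 = (19.1263)^(1/1) = 19.1263


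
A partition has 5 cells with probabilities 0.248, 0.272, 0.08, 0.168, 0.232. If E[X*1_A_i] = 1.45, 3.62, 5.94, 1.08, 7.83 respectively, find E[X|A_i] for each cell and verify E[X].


For each cell A_i: E[X|A_i] = E[X*1_A_i] / P(A_i)
Step 1: E[X|A_1] = 1.45 / 0.248 = 5.846774
Step 2: E[X|A_2] = 3.62 / 0.272 = 13.308824
Step 3: E[X|A_3] = 5.94 / 0.08 = 74.25
Step 4: E[X|A_4] = 1.08 / 0.168 = 6.428571
Step 5: E[X|A_5] = 7.83 / 0.232 = 33.75
Verification: E[X] = sum E[X*1_A_i] = 1.45 + 3.62 + 5.94 + 1.08 + 7.83 = 19.92


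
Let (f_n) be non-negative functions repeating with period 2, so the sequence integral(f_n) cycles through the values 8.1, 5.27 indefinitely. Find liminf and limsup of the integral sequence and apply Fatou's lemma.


The sequence (integral(f_n)) is periodic with period 2, repeating the values 8.1, 5.27 indefinitely.
Step 1: For a periodic sequence, every tail (a_m, a_(m+1), ...) contains all 2 period values infinitely often.
Step 2: Hence inf of every tail = min of the period values = min(8.1, 5.27) = 5.27.
        liminf_n integral(f_n) = sup over m of (inf of tail from m) = 5.27.
Step 3: Similarly sup of every tail = max of the period values = 8.1.
        limsup_n integral(f_n) = 8.1.
Step 4: Fatou's lemma: integral(liminf_n f_n) <= liminf_n integral(f_n) = 5.27.
        So the integral of the pointwise liminf is at most 5.27.


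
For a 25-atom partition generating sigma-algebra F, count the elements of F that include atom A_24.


Each element of F is a union of some subset S of the 25 atoms.
The element contains A_24 iff A_24 is in S.
So we count subsets S of {A_1,...,A_25} with A_24 in S: choose freely among the other 24 atoms.
Count = 2^(25-1) = 2^24 = 16777216.


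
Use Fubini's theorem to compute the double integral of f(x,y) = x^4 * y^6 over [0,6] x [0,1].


By Fubini's theorem, the double integral factors as a product of single integrals:
Step 1: integral_0^6 x^4 dx = [x^5/5] from 0 to 6
     = 6^5/5 = 1555.2
Step 2: integral_0^1 y^6 dy = [y^7/7] from 0 to 1
     = 1^7/7 = 0.142857
Step 3: Double integral = 1555.2 * 0.142857 = 222.171429


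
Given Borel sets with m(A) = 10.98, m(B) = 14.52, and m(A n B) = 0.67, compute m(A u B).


By inclusion-exclusion: m(A u B) = m(A) + m(B) - m(A n B)
= 10.98 + 14.52 - 0.67
= 24.83


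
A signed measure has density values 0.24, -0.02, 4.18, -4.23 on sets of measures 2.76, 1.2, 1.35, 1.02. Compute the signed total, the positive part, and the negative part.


Step 1: Compute signed measure on each set:
  Set 1: 0.24 * 2.76 = 0.6624
  Set 2: -0.02 * 1.2 = -0.024
  Set 3: 4.18 * 1.35 = 5.643
  Set 4: -4.23 * 1.02 = -4.3146
Step 2: Total signed measure = (0.6624) + (-0.024) + (5.643) + (-4.3146)
     = 1.9668
Step 3: Positive part mu+(X) = sum of positive contributions = 6.3054
Step 4: Negative part mu-(X) = |sum of negative contributions| = 4.3386


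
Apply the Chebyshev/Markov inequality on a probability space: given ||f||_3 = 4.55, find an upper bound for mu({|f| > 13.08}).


Chebyshev/Markov inequality: mu(|f| > eps) <= (||f||_p / eps)^p
Step 1: ||f||_3 / eps = 4.55 / 13.08 = 0.347859
Step 2: Raise to power p = 3:
  (0.347859)^3 = 0.042093
Step 3: Therefore mu(|f| > 13.08) <= 0.042093


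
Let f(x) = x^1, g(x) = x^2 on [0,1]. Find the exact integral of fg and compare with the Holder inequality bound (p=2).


Step 1: Exact integral of f*g = integral(x^3, 0, 1) = 1/4
     = 0.25
Step 2: Holder bound with p=2, q=2:
  ||f||_p = (integral x^2 dx)^(1/2) = (1/3)^(1/2) = 0.57735
  ||g||_q = (integral x^4 dx)^(1/2) = (1/5)^(1/2) = 0.447214
Step 3: Holder bound = ||f||_p * ||g||_q = 0.57735 * 0.447214 = 0.258199
Verification: 0.25 <= 0.258199 (Holder holds)


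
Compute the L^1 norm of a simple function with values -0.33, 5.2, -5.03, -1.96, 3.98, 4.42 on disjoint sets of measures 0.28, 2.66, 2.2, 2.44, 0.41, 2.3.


Step 1: Compute |f_i|^1 for each value:
  |-0.33|^1 = 0.33
  |5.2|^1 = 5.2
  |-5.03|^1 = 5.03
  |-1.96|^1 = 1.96
  |3.98|^1 = 3.98
  |4.42|^1 = 4.42
Step 2: Multiply by measures and sum:
  0.33 * 0.28 = 0.0924
  5.2 * 2.66 = 13.832
  5.03 * 2.2 = 11.066
  1.96 * 2.44 = 4.7824
  3.98 * 0.41 = 1.6318
  4.42 * 2.3 = 10.166
Sum = 0.0924 + 13.832 + 11.066 + 4.7824 + 1.6318 + 10.166 = 41.5706
Step 3: Take the p-th root:
||f||_1 = (41.5706)^(1/1) = 41.5706


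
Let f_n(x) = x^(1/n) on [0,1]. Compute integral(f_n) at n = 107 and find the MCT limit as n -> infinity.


At n = 107: f_107(x) = x^(1/107).
Step 1: integral(x^(1/107), 0, 1) = [x^(1/107+1) / (1/107+1)] from 0 to 1
     = 1 / (1/107 + 1) = 1 / ((107+1)/107) = 107/(107+1)
     = 107/108 = 0.990741
Step 2: As n -> infinity, f_n(x) = x^(1/n) -> 1 for x in (0,1], and f_n is increasing in n.
By MCT, lim_n integral(f_n) = integral(lim_n f_n) = integral(1, 0, 1) = 1.
Step 3: Verify convergence: 107/108 = 0.990741 -> 1


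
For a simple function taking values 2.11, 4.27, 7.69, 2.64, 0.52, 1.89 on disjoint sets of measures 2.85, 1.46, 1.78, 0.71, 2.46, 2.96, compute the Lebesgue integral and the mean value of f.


Step 1: Integral = sum(value_i * measure_i)
= 2.11*2.85 + 4.27*1.46 + 7.69*1.78 + 2.64*0.71 + 0.52*2.46 + 1.89*2.96
= 6.0135 + 6.2342 + 13.6882 + 1.8744 + 1.2792 + 5.5944
= 34.6839
Step 2: Total measure of domain = 2.85 + 1.46 + 1.78 + 0.71 + 2.46 + 2.96 = 12.22
Step 3: Average value = 34.6839 / 12.22 = 2.83829


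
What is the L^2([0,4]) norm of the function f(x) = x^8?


Step 1: ||f||_2 = (integral_0^4 |x^8|^2 dx)^(1/2)
     = (integral_0^4 x^16 dx)^(1/2)
Step 2: integral_0^4 x^16 dx = [x^17/(17)] from 0 to 4 = 4^17/17
     = 17179869184/17 = 1.010581e+09
Step 3: ||f||_2 = (1.010581e+09)^(1/2) = 31789.629445


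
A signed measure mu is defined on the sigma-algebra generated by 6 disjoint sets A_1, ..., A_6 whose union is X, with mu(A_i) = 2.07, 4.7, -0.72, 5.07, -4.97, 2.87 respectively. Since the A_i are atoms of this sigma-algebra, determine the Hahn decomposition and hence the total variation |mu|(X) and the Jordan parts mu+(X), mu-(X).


Step 1: Every measurable set is a union of atoms (the cells / points), so a Hahn decomposition is
  obtained by grouping atoms by sign: P = union of atoms with mu > 0, N = union of the remaining atoms.
  Atoms in P (indices): 1, 2, 4, 6;  atoms in N (indices): 3, 5
  Positive values: 2.07, 4.7, 5.07, 2.87
  Negative values: -0.72, -4.97
Step 2: mu+(X) = mu(P) = sum of positive atom values = 14.71
Step 3: mu-(X) = -mu(N) = sum of |negative atom values| = 5.69
Step 4: |mu|(X) = mu+(X) + mu-(X) = 14.71 + 5.69 = 20.4


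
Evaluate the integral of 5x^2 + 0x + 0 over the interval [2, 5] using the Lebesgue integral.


The Lebesgue integral of a Riemann-integrable function agrees with the Riemann integral.
Antiderivative F(x) = (5/3)x^3 + (0/2)x^2 + 0x
F(5) = (5/3)*5^3 + (0/2)*5^2 + 0*5
     = (5/3)*125 + (0/2)*25 + 0*5
     = 208.333333 + 0.0 + 0
     = 208.333333
F(2) = 13.333333
Integral = F(5) - F(2) = 208.333333 - 13.333333 = 195


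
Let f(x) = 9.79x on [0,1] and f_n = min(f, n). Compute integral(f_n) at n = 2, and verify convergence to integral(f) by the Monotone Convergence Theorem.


f(x) = 9.79x on [0,1]; f_n(x) = min(9.79x, n). At n = 2:
Step 1: f(x) reaches 2 at x = 2/9.79 = 0.20429
Step 2: integral(f_2) = integral(9.79x, 0, 0.20429) + integral(2, 0.20429, 1)
       = 9.79*0.20429^2/2 + 2*(1 - 0.20429)
       = 0.20429 + 1.59142
       = 1.79571
Step 3: As n -> infinity, f_n increases to f, so by MCT integral(f_n) -> integral(f) = 9.79/2 = 4.895.
Convergence: integral(f_2) = 1.79571 -> 4.895 as n -> infinity


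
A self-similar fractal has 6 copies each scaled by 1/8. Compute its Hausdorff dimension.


For a self-similar set with N copies scaled by 1/r:
dim_H = log(N)/log(r) = log(6)/log(8)
= 1.791759/2.079442
= 0.861654


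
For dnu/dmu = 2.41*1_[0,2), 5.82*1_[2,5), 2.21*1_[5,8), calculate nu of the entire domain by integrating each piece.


Integrate each piece of the Radon-Nikodym derivative:
Step 1: integral_0^2 2.41 dx = 2.41*(2-0) = 2.41*2 = 4.82
Step 2: integral_2^5 5.82 dx = 5.82*(5-2) = 5.82*3 = 17.46
Step 3: integral_5^8 2.21 dx = 2.21*(8-5) = 2.21*3 = 6.63
Total: 4.82 + 17.46 + 6.63 = 28.91


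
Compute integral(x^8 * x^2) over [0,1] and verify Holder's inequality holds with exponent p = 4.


Step 1: Exact integral of f*g = integral(x^10, 0, 1) = 1/11
     = 0.090909
Step 2: Holder bound with p=4, q=1.333333:
  ||f||_p = (integral x^32 dx)^(1/4) = (1/33)^(1/4) = 0.417226
  ||g||_q = (integral x^2.666667 dx)^(1/1.333333) = (1/3.666667)^(1/1.333333) = 0.377395
Step 3: Holder bound = ||f||_p * ||g||_q = 0.417226 * 0.377395 = 0.157459
Verification: 0.090909 <= 0.157459 (Holder holds)


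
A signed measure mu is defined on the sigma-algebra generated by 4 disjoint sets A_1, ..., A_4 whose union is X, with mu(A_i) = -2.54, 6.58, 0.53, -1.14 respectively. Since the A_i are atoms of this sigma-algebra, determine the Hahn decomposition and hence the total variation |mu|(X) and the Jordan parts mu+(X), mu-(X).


Step 1: Every measurable set is a union of atoms (the cells / points), so a Hahn decomposition is
  obtained by grouping atoms by sign: P = union of atoms with mu > 0, N = union of the remaining atoms.
  Atoms in P (indices): 2, 3;  atoms in N (indices): 1, 4
  Positive values: 6.58, 0.53
  Negative values: -2.54, -1.14
Step 2: mu+(X) = mu(P) = sum of positive atom values = 7.11
Step 3: mu-(X) = -mu(N) = sum of |negative atom values| = 3.68
Step 4: |mu|(X) = mu+(X) + mu-(X) = 7.11 + 3.68 = 10.79


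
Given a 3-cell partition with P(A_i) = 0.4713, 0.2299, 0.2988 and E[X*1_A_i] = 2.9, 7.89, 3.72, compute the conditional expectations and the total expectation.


For each cell A_i: E[X|A_i] = E[X*1_A_i] / P(A_i)
Step 1: E[X|A_1] = 2.9 / 0.4713 = 6.153193
Step 2: E[X|A_2] = 7.89 / 0.2299 = 34.319269
Step 3: E[X|A_3] = 3.72 / 0.2988 = 12.449799
Verification: E[X] = sum E[X*1_A_i] = 2.9 + 7.89 + 3.72 = 14.51


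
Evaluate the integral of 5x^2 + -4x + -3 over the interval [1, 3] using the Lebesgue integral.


The Lebesgue integral of a Riemann-integrable function agrees with the Riemann integral.
Antiderivative F(x) = (5/3)x^3 + (-4/2)x^2 + -3x
F(3) = (5/3)*3^3 + (-4/2)*3^2 + -3*3
     = (5/3)*27 + (-4/2)*9 + -3*3
     = 45 + -18 + -9
     = 18
F(1) = -3.333333
Integral = F(3) - F(1) = 18 - -3.333333 = 21.333333


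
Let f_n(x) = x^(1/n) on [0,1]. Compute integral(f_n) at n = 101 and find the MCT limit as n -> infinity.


At n = 101: f_101(x) = x^(1/101).
Step 1: integral(x^(1/101), 0, 1) = [x^(1/101+1) / (1/101+1)] from 0 to 1
     = 1 / (1/101 + 1) = 1 / ((101+1)/101) = 101/(101+1)
     = 101/102 = 0.990196
Step 2: As n -> infinity, f_n(x) = x^(1/n) -> 1 for x in (0,1], and f_n is increasing in n.
By MCT, lim_n integral(f_n) = integral(lim_n f_n) = integral(1, 0, 1) = 1.
Step 3: Verify convergence: 101/102 = 0.990196 -> 1


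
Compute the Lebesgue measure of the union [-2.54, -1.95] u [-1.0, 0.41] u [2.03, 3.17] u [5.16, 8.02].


For pairwise disjoint intervals, m(union) = sum of lengths.
= (-1.95 - -2.54) + (0.41 - -1.0) + (3.17 - 2.03) + (8.02 - 5.16)
= 0.59 + 1.41 + 1.14 + 2.86
= 6


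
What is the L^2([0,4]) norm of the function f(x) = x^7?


Step 1: ||f||_2 = (integral_0^4 |x^7|^2 dx)^(1/2)
     = (integral_0^4 x^14 dx)^(1/2)
Step 2: integral_0^4 x^14 dx = [x^15/(15)] from 0 to 4 = 4^15/15
     = 1073741824/15 = 7.158279e+07
Step 3: ||f||_2 = (7.158279e+07)^(1/2) = 8460.661219


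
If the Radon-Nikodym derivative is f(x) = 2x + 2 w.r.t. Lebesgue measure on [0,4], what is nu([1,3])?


nu(A) = integral_A (dnu/dmu) dmu = integral_1^3 (2x + 2) dx
Step 1: Antiderivative F(x) = (2/2)x^2 + 2x
Step 2: F(3) = (2/2)*3^2 + 2*3 = 9 + 6 = 15
Step 3: F(1) = (2/2)*1^2 + 2*1 = 1 + 2 = 3
Step 4: nu([1,3]) = F(3) - F(1) = 15 - 3 = 12


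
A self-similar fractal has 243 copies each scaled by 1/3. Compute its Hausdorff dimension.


For a self-similar set with N copies scaled by 1/r:
dim_H = log(N)/log(r) = log(243)/log(3)
= 5.493061/1.098612
= 5


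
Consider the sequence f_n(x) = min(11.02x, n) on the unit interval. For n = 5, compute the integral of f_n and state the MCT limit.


f(x) = 11.02x on [0,1]; f_n(x) = min(11.02x, n). At n = 5:
Step 1: f(x) reaches 5 at x = 5/11.02 = 0.453721
Step 2: integral(f_5) = integral(11.02x, 0, 0.453721) + integral(5, 0.453721, 1)
       = 11.02*0.453721^2/2 + 5*(1 - 0.453721)
       = 1.134301 + 2.731397
       = 3.865699
Step 3: As n -> infinity, f_n increases to f, so by MCT integral(f_n) -> integral(f) = 11.02/2 = 5.51.
Convergence: integral(f_5) = 3.865699 -> 5.51 as n -> infinity


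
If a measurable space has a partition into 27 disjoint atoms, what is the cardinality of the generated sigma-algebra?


Each element of the sigma-algebra is a union of some subset of the 27 atoms.
The number of such subsets is 2^27 = 134217728.


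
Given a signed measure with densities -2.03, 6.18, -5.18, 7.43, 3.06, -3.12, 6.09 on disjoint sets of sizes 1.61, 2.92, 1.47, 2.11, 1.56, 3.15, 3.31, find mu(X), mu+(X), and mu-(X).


Step 1: Compute signed measure on each set:
  Set 1: -2.03 * 1.61 = -3.2683
  Set 2: 6.18 * 2.92 = 18.0456
  Set 3: -5.18 * 1.47 = -7.6146
  Set 4: 7.43 * 2.11 = 15.6773
  Set 5: 3.06 * 1.56 = 4.7736
  Set 6: -3.12 * 3.15 = -9.828
  Set 7: 6.09 * 3.31 = 20.1579
Step 2: Total signed measure = (-3.2683) + (18.0456) + (-7.6146) + (15.6773) + (4.7736) + (-9.828) + (20.1579)
     = 37.9435
Step 3: Positive part mu+(X) = sum of positive contributions = 58.6544
Step 4: Negative part mu-(X) = |sum of negative contributions| = 20.7109
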